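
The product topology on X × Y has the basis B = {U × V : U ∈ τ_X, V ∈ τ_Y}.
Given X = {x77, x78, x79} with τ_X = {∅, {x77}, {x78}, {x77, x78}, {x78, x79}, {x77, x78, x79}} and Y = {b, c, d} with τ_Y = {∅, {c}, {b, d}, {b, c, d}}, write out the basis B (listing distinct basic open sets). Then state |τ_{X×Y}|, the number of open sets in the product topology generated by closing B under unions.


Basis B = {∅ × ∅, {x77} × {c}, {x78} × {c}, {x77} × {b, d}, {x77, x78} × {c}, {x78} × {b, d}, {x78, x79} × {c}, {x77} × {b, c, d}, {x77, x78, x79} × {c}, {x78} × {b, c, d}, {x77, x78} × {b, d}, {x78, x79} × {b, d}, {x77, x78} × {b, c, d}, {x77, x78, x79} × {b, d}, {x78, x79} × {b, c, d}, {x77, x78, x79} × {b, c, d}}; |τ_{X×Y}| = 36.

Enumerate products U × V with U ∈ τ_X, V ∈ τ_Y (deduplicated):
  ∅ × ∅ = {} (∅)
  {x77} × {c} = {(x77,c)}
  {x78} × {c} = {(x78,c)}
  {x77} × {b, d} = {(x77,b), (x77,d)}
  {x77, x78} × {c} = {(x77,c), (x78,c)}
  {x78} × {b, d} = {(x78,b), (x78,d)}
  {x78, x79} × {c} = {(x78,c), (x79,c)}
  {x77} × {b, c, d} = {(x77,b), (x77,c), (x77,d)}
  {x77, x78, x79} × {c} = {(x77,c), (x78,c), (x79,c)}
  {x78} × {b, c, d} = {(x78,b), (x78,c), (x78,d)}
  {x77, x78} × {b, d} = {(x77,b), (x77,d), (x78,b), (x78,d)}
  {x78, x79} × {b, d} = {(x78,b), (x78,d), (x79,b), (x79,d)}
  {x77, x78} × {b, c, d} = {(x77,b), (x77,c), (x77,d), (x78,b), (x78,c), (x78,d)}
  {x77, x78, x79} × {b, d} = {(x77,b), (x77,d), (x78,b), (x78,d), (x79,b), (x79,d)}
  {x78, x79} × {b, c, d} = {(x78,b), (x78,c), (x78,d), (x79,b), (x79,c), (x79,d)}
  {x77, x78, x79} × {b, c, d} = {(x77,b), (x77,c), (x77,d), (x78,b), (x78,c), (x78,d), (x79,b), (x79,c), (x79,d)}
These 16 distinct sets form the basis B.
Close under arbitrary unions to get τ_{X×Y}; counting gives |τ_{X×Y}| = 36.


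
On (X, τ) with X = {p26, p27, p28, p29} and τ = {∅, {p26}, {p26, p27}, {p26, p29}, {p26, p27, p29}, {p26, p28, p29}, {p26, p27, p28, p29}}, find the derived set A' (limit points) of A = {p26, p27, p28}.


A' = {p27, p28, p29}

For each x ∈ X, list the open sets U ∈ τ with x ∈ U, then check whether U ∩ (A ∖ {x}) ≠ ∅ for every such U.
  x = p26: open {p26} ∋ x has {p26} ∩ (A ∖ {p26}) = ∅, so x is NOT a limit point.
  x = p27: opens ∋ x are {p26, p27}, {p26, p27, p29}, {p26, p27, p28, p29}; each meets A ∖ {p27}, so x IS a limit point.
  x = p28: opens ∋ x are {p26, p28, p29}, {p26, p27, p28, p29}; each meets A ∖ {p28}, so x IS a limit point.
  x = p29: opens ∋ x are {p26, p29}, {p26, p27, p29}, {p26, p28, p29}, {p26, p27, p28, p29}; each meets A ∖ {p29}, so x IS a limit point.
Collecting: A' = {p27, p28, p29}.


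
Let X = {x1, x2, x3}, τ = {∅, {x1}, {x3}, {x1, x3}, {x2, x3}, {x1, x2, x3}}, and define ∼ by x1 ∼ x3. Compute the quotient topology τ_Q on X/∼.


X/∼ = {[x1=x3], [x2]}; |τ_Q| = 3.

Equivalence classes: [x1=x3], [x2].
Quotient map π: X → X/∼ sends x1 ↦ [x1=x3], x2 ↦ [x2], x3 ↦ [x1=x3].
For each subset V ⊆ X/∼, compute π^{-1}(V) ⊆ X and check whether π^{-1}(V) ∈ τ. V is open in τ_Q iff π^{-1}(V) ∈ τ.
  V = {}: π^{-1}(V) = ∅ ∈ τ ✓.
  V = {[x1=x3]}: π^{-1}(V) = {x1, x3} ∈ τ ✓.
  V = {[x2]}: π^{-1}(V) = {x2} ∉ τ ✗.
  V = {[x1=x3], [x2]}: π^{-1}(V) = {x1, x2, x3} ∈ τ ✓.
Open sets in the quotient: τ_Q = {{}, {[x1=x3]}, {[x1=x3], [x2]}} (3 elements).


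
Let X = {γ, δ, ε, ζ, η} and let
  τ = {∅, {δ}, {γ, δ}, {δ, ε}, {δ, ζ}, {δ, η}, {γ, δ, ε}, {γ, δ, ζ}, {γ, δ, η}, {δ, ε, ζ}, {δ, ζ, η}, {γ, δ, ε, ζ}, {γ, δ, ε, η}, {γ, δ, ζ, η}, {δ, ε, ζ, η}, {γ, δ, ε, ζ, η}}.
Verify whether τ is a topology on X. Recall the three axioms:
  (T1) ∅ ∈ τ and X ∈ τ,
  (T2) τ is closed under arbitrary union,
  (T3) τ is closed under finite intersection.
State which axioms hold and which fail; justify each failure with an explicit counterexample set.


τ is NOT a topology on X.

Axiom (T1): ∅ ∈ τ? Yes; X ∈ τ? Yes.
Axiom (T2/T3): check pairwise unions and intersections of members of τ.
Counterexample for (T2): {δ, ε} ∪ {δ, η} = {δ, ε, η} ∉ τ. Therefore τ is NOT a topology.


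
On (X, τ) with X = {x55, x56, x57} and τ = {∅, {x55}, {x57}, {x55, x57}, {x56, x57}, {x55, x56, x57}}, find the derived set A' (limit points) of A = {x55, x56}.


A' = ∅

For each x ∈ X, list the open sets U ∈ τ with x ∈ U, then check whether U ∩ (A ∖ {x}) ≠ ∅ for every such U.
  x = x55: open {x55} ∋ x has {x55} ∩ (A ∖ {x55}) = ∅, so x is NOT a limit point.
  x = x56: open {x56, x57} ∋ x has {x56, x57} ∩ (A ∖ {x56}) = ∅, so x is NOT a limit point.
  x = x57: open {x57} ∋ x has {x57} ∩ (A ∖ {x57}) = ∅, so x is NOT a limit point.
Collecting: A' = ∅.


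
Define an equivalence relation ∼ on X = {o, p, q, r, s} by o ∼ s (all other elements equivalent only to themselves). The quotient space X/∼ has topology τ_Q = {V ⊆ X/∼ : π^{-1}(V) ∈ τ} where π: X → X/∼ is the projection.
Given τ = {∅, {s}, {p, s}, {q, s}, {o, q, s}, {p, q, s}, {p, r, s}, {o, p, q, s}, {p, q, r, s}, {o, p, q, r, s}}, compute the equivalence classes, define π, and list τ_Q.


X/∼ = {[o=s], [p], [q], [r]}; |τ_Q| = 4.

Equivalence classes: [o=s], [p], [q], [r].
Quotient map π: X → X/∼ sends o ↦ [o=s], p ↦ [p], q ↦ [q], r ↦ [r], s ↦ [o=s].
For each subset V ⊆ X/∼, compute π^{-1}(V) ⊆ X and check whether π^{-1}(V) ∈ τ. V is open in τ_Q iff π^{-1}(V) ∈ τ.
  V = {}: π^{-1}(V) = ∅ ∈ τ ✓.
  V = {[o=s]}: π^{-1}(V) = {o, s} ∉ τ ✗.
  V = {[p]}: π^{-1}(V) = {p} ∉ τ ✗.
  V = {[o=s], [p]}: π^{-1}(V) = {o, p, s} ∉ τ ✗.
  V = {[q]}: π^{-1}(V) = {q} ∉ τ ✗.
  V = {[o=s], [q]}: π^{-1}(V) = {o, q, s} ∈ τ ✓.
  V = {[p], [q]}: π^{-1}(V) = {p, q} ∉ τ ✗.
  V = {[o=s], [p], [q]}: π^{-1}(V) = {o, p, q, s} ∈ τ ✓.
  V = {[r]}: π^{-1}(V) = {r} ∉ τ ✗.
  V = {[o=s], [r]}: π^{-1}(V) = {o, r, s} ∉ τ ✗.
  V = {[p], [r]}: π^{-1}(V) = {p, r} ∉ τ ✗.
  V = {[o=s], [p], [r]}: π^{-1}(V) = {o, p, r, s} ∉ τ ✗.
  V = {[q], [r]}: π^{-1}(V) = {q, r} ∉ τ ✗.
  V = {[o=s], [q], [r]}: π^{-1}(V) = {o, q, r, s} ∉ τ ✗.
  V = {[p], [q], [r]}: π^{-1}(V) = {p, q, r} ∉ τ ✗.
  V = {[o=s], [p], [q], [r]}: π^{-1}(V) = {o, p, q, r, s} ∈ τ ✓.
Open sets in the quotient: τ_Q = {{}, {[o=s], [q]}, {[o=s], [p], [q]}, {[o=s], [p], [q], [r]}} (4 elements).


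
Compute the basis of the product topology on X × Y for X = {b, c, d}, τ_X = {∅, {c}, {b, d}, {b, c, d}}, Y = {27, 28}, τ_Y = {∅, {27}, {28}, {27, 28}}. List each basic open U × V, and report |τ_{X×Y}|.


Basis B = {∅ × ∅, {c} × {27}, {c} × {28}, {b, d} × {27}, {b, d} × {28}, {c} × {27, 28}, {b, c, d} × {27}, {b, c, d} × {28}, {b, d} × {27, 28}, {b, c, d} × {27, 28}}; |τ_{X×Y}| = 16.

Enumerate products U × V with U ∈ τ_X, V ∈ τ_Y (deduplicated):
  ∅ × ∅ = {} (∅)
  {c} × {27} = {(c,27)}
  {c} × {28} = {(c,28)}
  {b, d} × {27} = {(b,27), (d,27)}
  {b, d} × {28} = {(b,28), (d,28)}
  {c} × {27, 28} = {(c,27), (c,28)}
  {b, c, d} × {27} = {(b,27), (c,27), (d,27)}
  {b, c, d} × {28} = {(b,28), (c,28), (d,28)}
  {b, d} × {27, 28} = {(b,27), (b,28), (d,27), (d,28)}
  {b, c, d} × {27, 28} = {(b,27), (b,28), (c,27), (c,28), (d,27), (d,28)}
These 10 distinct sets form the basis B.
Close under arbitrary unions to get τ_{X×Y}; counting gives |τ_{X×Y}| = 16.


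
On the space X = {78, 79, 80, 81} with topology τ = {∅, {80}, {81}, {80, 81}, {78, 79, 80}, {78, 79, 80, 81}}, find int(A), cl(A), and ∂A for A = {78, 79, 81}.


int(A) = {81}, cl(A) = {78, 79, 81}, ∂A = {78, 79}.

Closed sets in (X, τ) are complements of opens:
  closed(X, τ) = {∅, {81}, {78, 79}, {78, 79, 80}, {78, 79, 81}, {78, 79, 80, 81}}.
int(A) = ⋃ {U ∈ τ : U ⊆ A}. Opens contained in A: ∅, {81}.
Taking the union of these: int(A) = {81}.
cl(A) = ⋂ {C closed : A ⊆ C}. Closed sets containing A: {78, 79, 81}, {78, 79, 80, 81}.
Intersecting these: cl(A) = {78, 79, 81}.
∂A = cl(A) ∖ int(A) = {78, 79, 81} ∖ {81} = {78, 79}.


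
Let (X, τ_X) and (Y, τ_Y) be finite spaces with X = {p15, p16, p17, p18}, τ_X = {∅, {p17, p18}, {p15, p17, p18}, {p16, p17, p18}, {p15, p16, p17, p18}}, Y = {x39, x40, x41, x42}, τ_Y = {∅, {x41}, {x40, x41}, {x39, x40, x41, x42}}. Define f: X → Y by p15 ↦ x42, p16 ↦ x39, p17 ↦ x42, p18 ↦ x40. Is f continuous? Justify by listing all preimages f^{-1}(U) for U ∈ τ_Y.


f is NOT continuous.

Compute f^{-1}(U) for each U ∈ τ_Y:
  U = ∅: f^{-1}(U) = ∅ ∈ τ_X ✓.
  U = {x41}: f^{-1}(U) = ∅ ∈ τ_X ✓.
  U = {x40, x41}: f^{-1}(U) = {p18} ∉ τ_X ✗.
  U = {x39, x40, x41, x42}: f^{-1}(U) = {p15, p16, p17, p18} ∈ τ_X ✓.
Found U = {x40, x41} with f^{-1}(U) = {p18} not in τ_X. Therefore f is NOT continuous.


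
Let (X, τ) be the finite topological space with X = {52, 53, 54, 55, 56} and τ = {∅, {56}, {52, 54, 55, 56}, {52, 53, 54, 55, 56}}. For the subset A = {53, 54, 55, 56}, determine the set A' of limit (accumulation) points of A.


A' = {52, 53, 54, 55}

For each x ∈ X, list the open sets U ∈ τ with x ∈ U, then check whether U ∩ (A ∖ {x}) ≠ ∅ for every such U.
  x = 52: opens ∋ x are {52, 54, 55, 56}, {52, 53, 54, 55, 56}; each meets A ∖ {52}, so x IS a limit point.
  x = 53: opens ∋ x are {52, 53, 54, 55, 56}; each meets A ∖ {53}, so x IS a limit point.
  x = 54: opens ∋ x are {52, 54, 55, 56}, {52, 53, 54, 55, 56}; each meets A ∖ {54}, so x IS a limit point.
  x = 55: opens ∋ x are {52, 54, 55, 56}, {52, 53, 54, 55, 56}; each meets A ∖ {55}, so x IS a limit point.
  x = 56: open {56} ∋ x has {56} ∩ (A ∖ {56}) = ∅, so x is NOT a limit point.
Collecting: A' = {52, 53, 54, 55}.


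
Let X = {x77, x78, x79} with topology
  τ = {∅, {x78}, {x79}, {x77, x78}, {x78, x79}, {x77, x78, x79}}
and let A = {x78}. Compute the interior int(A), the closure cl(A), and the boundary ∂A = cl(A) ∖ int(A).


int(A) = {x78}, cl(A) = {x77, x78}, ∂A = {x77}.

Closed sets in (X, τ) are complements of opens:
  closed(X, τ) = {∅, {x77}, {x79}, {x77, x78}, {x77, x79}, {x77, x78, x79}}.
int(A) = ⋃ {U ∈ τ : U ⊆ A}. Opens contained in A: ∅, {x78}.
Taking the union of these: int(A) = {x78}.
cl(A) = ⋂ {C closed : A ⊆ C}. Closed sets containing A: {x77, x78}, {x77, x78, x79}.
Intersecting these: cl(A) = {x77, x78}.
∂A = cl(A) ∖ int(A) = {x77, x78} ∖ {x78} = {x77}.


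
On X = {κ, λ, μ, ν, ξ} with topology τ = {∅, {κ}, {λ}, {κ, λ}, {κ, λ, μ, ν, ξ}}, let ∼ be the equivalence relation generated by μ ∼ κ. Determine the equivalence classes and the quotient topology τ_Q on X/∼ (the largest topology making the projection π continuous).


X/∼ = {[κ=μ], [λ], [ν], [ξ]}; |τ_Q| = 3.

Equivalence classes: [κ=μ], [λ], [ν], [ξ].
Quotient map π: X → X/∼ sends κ ↦ [κ=μ], λ ↦ [λ], μ ↦ [κ=μ], ν ↦ [ν], ξ ↦ [ξ].
For each subset V ⊆ X/∼, compute π^{-1}(V) ⊆ X and check whether π^{-1}(V) ∈ τ. V is open in τ_Q iff π^{-1}(V) ∈ τ.
  V = {}: π^{-1}(V) = ∅ ∈ τ ✓.
  V = {[κ=μ]}: π^{-1}(V) = {κ, μ} ∉ τ ✗.
  V = {[λ]}: π^{-1}(V) = {λ} ∈ τ ✓.
  V = {[κ=μ], [λ]}: π^{-1}(V) = {κ, λ, μ} ∉ τ ✗.
  V = {[ν]}: π^{-1}(V) = {ν} ∉ τ ✗.
  V = {[κ=μ], [ν]}: π^{-1}(V) = {κ, μ, ν} ∉ τ ✗.
  V = {[λ], [ν]}: π^{-1}(V) = {λ, ν} ∉ τ ✗.
  V = {[κ=μ], [λ], [ν]}: π^{-1}(V) = {κ, λ, μ, ν} ∉ τ ✗.
  V = {[ξ]}: π^{-1}(V) = {ξ} ∉ τ ✗.
  V = {[κ=μ], [ξ]}: π^{-1}(V) = {κ, μ, ξ} ∉ τ ✗.
  V = {[λ], [ξ]}: π^{-1}(V) = {λ, ξ} ∉ τ ✗.
  V = {[κ=μ], [λ], [ξ]}: π^{-1}(V) = {κ, λ, μ, ξ} ∉ τ ✗.
  V = {[ν], [ξ]}: π^{-1}(V) = {ν, ξ} ∉ τ ✗.
  V = {[κ=μ], [ν], [ξ]}: π^{-1}(V) = {κ, μ, ν, ξ} ∉ τ ✗.
  V = {[λ], [ν], [ξ]}: π^{-1}(V) = {λ, ν, ξ} ∉ τ ✗.
  V = {[κ=μ], [λ], [ν], [ξ]}: π^{-1}(V) = {κ, λ, μ, ν, ξ} ∈ τ ✓.
Open sets in the quotient: τ_Q = {{}, {[λ]}, {[κ=μ], [λ], [ν], [ξ]}} (3 elements).


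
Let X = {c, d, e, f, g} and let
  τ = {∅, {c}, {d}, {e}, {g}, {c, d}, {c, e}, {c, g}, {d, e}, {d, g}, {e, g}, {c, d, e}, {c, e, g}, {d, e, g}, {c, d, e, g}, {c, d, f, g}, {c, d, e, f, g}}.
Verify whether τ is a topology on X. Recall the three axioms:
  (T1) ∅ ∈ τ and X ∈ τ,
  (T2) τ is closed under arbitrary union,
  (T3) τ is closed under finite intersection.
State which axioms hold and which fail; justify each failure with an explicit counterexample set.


τ is NOT a topology on X.

Axiom (T1): ∅ ∈ τ? Yes; X ∈ τ? Yes.
Axiom (T2/T3): check pairwise unions and intersections of members of τ.
Counterexample for (T2): {c} ∪ {d, g} = {c, d, g} ∉ τ. Therefore τ is NOT a topology.


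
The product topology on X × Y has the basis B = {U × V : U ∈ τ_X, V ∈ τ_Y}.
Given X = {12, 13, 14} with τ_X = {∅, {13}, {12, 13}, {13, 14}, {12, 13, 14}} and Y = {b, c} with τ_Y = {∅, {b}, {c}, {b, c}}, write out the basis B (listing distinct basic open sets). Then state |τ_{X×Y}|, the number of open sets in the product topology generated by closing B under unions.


Basis B = {∅ × ∅, {13} × {b}, {13} × {c}, {12, 13} × {b}, {12, 13} × {c}, {13} × {b, c}, {13, 14} × {b}, {13, 14} × {c}, {12, 13, 14} × {b}, {12, 13, 14} × {c}, {12, 13} × {b, c}, {13, 14} × {b, c}, {12, 13, 14} × {b, c}}; |τ_{X×Y}| = 25.

Enumerate products U × V with U ∈ τ_X, V ∈ τ_Y (deduplicated):
  ∅ × ∅ = {} (∅)
  {13} × {b} = {(13,b)}
  {13} × {c} = {(13,c)}
  {12, 13} × {b} = {(12,b), (13,b)}
  {12, 13} × {c} = {(12,c), (13,c)}
  {13} × {b, c} = {(13,b), (13,c)}
  {13, 14} × {b} = {(13,b), (14,b)}
  {13, 14} × {c} = {(13,c), (14,c)}
  {12, 13, 14} × {b} = {(12,b), (13,b), (14,b)}
  {12, 13, 14} × {c} = {(12,c), (13,c), (14,c)}
  {12, 13} × {b, c} = {(12,b), (12,c), (13,b), (13,c)}
  {13, 14} × {b, c} = {(13,b), (13,c), (14,b), (14,c)}
  {12, 13, 14} × {b, c} = {(12,b), (12,c), (13,b), (13,c), (14,b), (14,c)}
These 13 distinct sets form the basis B.
Close under arbitrary unions to get τ_{X×Y}; counting gives |τ_{X×Y}| = 25.


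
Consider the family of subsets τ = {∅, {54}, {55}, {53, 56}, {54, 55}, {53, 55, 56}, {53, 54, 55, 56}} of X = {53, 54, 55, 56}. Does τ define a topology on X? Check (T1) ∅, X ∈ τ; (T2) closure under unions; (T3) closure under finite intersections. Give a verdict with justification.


τ is NOT a topology on X.

Axiom (T1): ∅ ∈ τ? Yes; X ∈ τ? Yes.
Axiom (T2/T3): check pairwise unions and intersections of members of τ.
Counterexample for (T2): {54} ∪ {53, 56} = {53, 54, 56} ∉ τ. Therefore τ is NOT a topology.


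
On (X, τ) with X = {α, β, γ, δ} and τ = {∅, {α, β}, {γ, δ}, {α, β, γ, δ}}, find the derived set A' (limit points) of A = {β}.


A' = {α}

For each x ∈ X, list the open sets U ∈ τ with x ∈ U, then check whether U ∩ (A ∖ {x}) ≠ ∅ for every such U.
  x = α: opens ∋ x are {α, β}, {α, β, γ, δ}; each meets A ∖ {α}, so x IS a limit point.
  x = β: open {α, β} ∋ x has {α, β} ∩ (A ∖ {β}) = ∅, so x is NOT a limit point.
  x = γ: open {γ, δ} ∋ x has {γ, δ} ∩ (A ∖ {γ}) = ∅, so x is NOT a limit point.
  x = δ: open {γ, δ} ∋ x has {γ, δ} ∩ (A ∖ {δ}) = ∅, so x is NOT a limit point.
Collecting: A' = {α}.


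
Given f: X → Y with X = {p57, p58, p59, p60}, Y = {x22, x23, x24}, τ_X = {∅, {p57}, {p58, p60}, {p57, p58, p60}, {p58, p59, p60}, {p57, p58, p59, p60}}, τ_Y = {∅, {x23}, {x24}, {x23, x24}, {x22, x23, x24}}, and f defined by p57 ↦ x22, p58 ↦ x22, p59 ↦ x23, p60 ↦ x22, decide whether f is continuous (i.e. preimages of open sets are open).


f is NOT continuous.

Compute f^{-1}(U) for each U ∈ τ_Y:
  U = ∅: f^{-1}(U) = ∅ ∈ τ_X ✓.
  U = {x23}: f^{-1}(U) = {p59} ∉ τ_X ✗.
  U = {x24}: f^{-1}(U) = ∅ ∈ τ_X ✓.
  U = {x23, x24}: f^{-1}(U) = {p59} ∉ τ_X ✗.
  U = {x22, x23, x24}: f^{-1}(U) = {p57, p58, p59, p60} ∈ τ_X ✓.
Found U = {x23} with f^{-1}(U) = {p59} not in τ_X. Therefore f is NOT continuous.


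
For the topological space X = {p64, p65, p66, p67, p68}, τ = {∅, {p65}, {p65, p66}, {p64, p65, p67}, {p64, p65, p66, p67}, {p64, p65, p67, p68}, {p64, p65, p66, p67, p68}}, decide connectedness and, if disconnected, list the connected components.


(X, τ) is connected.

Find clopen sets (U ∈ τ with X ∖ U ∈ τ):
  U = ∅, X ∖ U = {p64, p65, p66, p67, p68} — both open, so U is clopen.
  U = {p64, p65, p66, p67, p68}, X ∖ U = ∅ — both open, so U is clopen.
Only trivial clopens (∅ and X) exist, so (X, τ) is connected.
Compute connected components by grouping points that agree on all clopens:
  component: {p64, p65, p66, p67, p68}


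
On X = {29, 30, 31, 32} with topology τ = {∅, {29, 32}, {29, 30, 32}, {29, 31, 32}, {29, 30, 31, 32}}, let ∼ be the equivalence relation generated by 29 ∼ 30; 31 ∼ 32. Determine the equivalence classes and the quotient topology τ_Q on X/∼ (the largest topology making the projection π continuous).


X/∼ = {[29=30], [31=32]}; |τ_Q| = 2.

Equivalence classes: [29=30], [31=32].
Quotient map π: X → X/∼ sends 29 ↦ [29=30], 30 ↦ [29=30], 31 ↦ [31=32], 32 ↦ [31=32].
For each subset V ⊆ X/∼, compute π^{-1}(V) ⊆ X and check whether π^{-1}(V) ∈ τ. V is open in τ_Q iff π^{-1}(V) ∈ τ.
  V = {}: π^{-1}(V) = ∅ ∈ τ ✓.
  V = {[29=30]}: π^{-1}(V) = {29, 30} ∉ τ ✗.
  V = {[31=32]}: π^{-1}(V) = {31, 32} ∉ τ ✗.
  V = {[29=30], [31=32]}: π^{-1}(V) = {29, 30, 31, 32} ∈ τ ✓.
Open sets in the quotient: τ_Q = {{}, {[29=30], [31=32]}} (2 elements).


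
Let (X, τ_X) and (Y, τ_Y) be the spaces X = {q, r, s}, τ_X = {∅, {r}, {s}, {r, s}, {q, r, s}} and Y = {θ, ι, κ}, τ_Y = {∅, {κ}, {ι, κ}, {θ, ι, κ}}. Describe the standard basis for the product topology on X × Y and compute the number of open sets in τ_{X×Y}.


Basis B = {∅ × ∅, {r} × {κ}, {s} × {κ}, {r} × {ι, κ}, {r, s} × {κ}, {s} × {ι, κ}, {q, r, s} × {κ}, {r} × {θ, ι, κ}, {s} × {θ, ι, κ}, {r, s} × {ι, κ}, {q, r, s} × {ι, κ}, {r, s} × {θ, ι, κ}, {q, r, s} × {θ, ι, κ}}; |τ_{X×Y}| = 30.

Enumerate products U × V with U ∈ τ_X, V ∈ τ_Y (deduplicated):
  ∅ × ∅ = {} (∅)
  {r} × {κ} = {(r,κ)}
  {s} × {κ} = {(s,κ)}
  {r} × {ι, κ} = {(r,ι), (r,κ)}
  {r, s} × {κ} = {(r,κ), (s,κ)}
  {s} × {ι, κ} = {(s,ι), (s,κ)}
  {q, r, s} × {κ} = {(q,κ), (r,κ), (s,κ)}
  {r} × {θ, ι, κ} = {(r,θ), (r,ι), (r,κ)}
  {s} × {θ, ι, κ} = {(s,θ), (s,ι), (s,κ)}
  {r, s} × {ι, κ} = {(r,ι), (r,κ), (s,ι), (s,κ)}
  {q, r, s} × {ι, κ} = {(q,ι), (q,κ), (r,ι), (r,κ), (s,ι), (s,κ)}
  {r, s} × {θ, ι, κ} = {(r,θ), (r,ι), (r,κ), (s,θ), (s,ι), (s,κ)}
  {q, r, s} × {θ, ι, κ} = {(q,θ), (q,ι), (q,κ), (r,θ), (r,ι), (r,κ), (s,θ), (s,ι), (s,κ)}
These 13 distinct sets form the basis B.
Close under arbitrary unions to get τ_{X×Y}; counting gives |τ_{X×Y}| = 30.


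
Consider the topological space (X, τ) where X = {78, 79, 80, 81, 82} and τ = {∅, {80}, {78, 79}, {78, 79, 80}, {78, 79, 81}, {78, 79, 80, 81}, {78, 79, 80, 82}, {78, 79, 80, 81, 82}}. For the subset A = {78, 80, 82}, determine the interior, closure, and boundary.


int(A) = {80}, cl(A) = {78, 79, 80, 81, 82}, ∂A = {78, 79, 81, 82}.

Closed sets in (X, τ) are complements of opens:
  closed(X, τ) = {∅, {81}, {82}, {80, 82}, {81, 82}, {80, 81, 82}, {78, 79, 81, 82}, {78, 79, 80, 81, 82}}.
int(A) = ⋃ {U ∈ τ : U ⊆ A}. Opens contained in A: ∅, {80}.
Taking the union of these: int(A) = {80}.
cl(A) = ⋂ {C closed : A ⊆ C}. Closed sets containing A: {78, 79, 80, 81, 82}.
Intersecting these: cl(A) = {78, 79, 80, 81, 82}.
∂A = cl(A) ∖ int(A) = {78, 79, 80, 81, 82} ∖ {80} = {78, 79, 81, 82}.


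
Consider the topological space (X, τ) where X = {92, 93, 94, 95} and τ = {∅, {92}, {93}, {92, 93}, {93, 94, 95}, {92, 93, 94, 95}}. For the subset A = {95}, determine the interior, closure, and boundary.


int(A) = ∅, cl(A) = {94, 95}, ∂A = {94, 95}.

Closed sets in (X, τ) are complements of opens:
  closed(X, τ) = {∅, {92}, {94, 95}, {92, 94, 95}, {93, 94, 95}, {92, 93, 94, 95}}.
int(A) = ⋃ {U ∈ τ : U ⊆ A}. Opens contained in A: ∅.
Taking the union of these: int(A) = ∅.
cl(A) = ⋂ {C closed : A ⊆ C}. Closed sets containing A: {94, 95}, {92, 94, 95}, {93, 94, 95}, {92, 93, 94, 95}.
Intersecting these: cl(A) = {94, 95}.
∂A = cl(A) ∖ int(A) = {94, 95} ∖ ∅ = {94, 95}.


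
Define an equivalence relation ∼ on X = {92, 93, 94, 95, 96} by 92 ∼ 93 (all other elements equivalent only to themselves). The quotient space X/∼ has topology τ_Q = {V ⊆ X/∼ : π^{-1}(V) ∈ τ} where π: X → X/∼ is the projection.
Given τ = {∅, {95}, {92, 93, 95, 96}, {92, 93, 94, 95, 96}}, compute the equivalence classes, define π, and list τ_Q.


X/∼ = {[92=93], [94], [95], [96]}; |τ_Q| = 4.

Equivalence classes: [92=93], [94], [95], [96].
Quotient map π: X → X/∼ sends 92 ↦ [92=93], 93 ↦ [92=93], 94 ↦ [94], 95 ↦ [95], 96 ↦ [96].
For each subset V ⊆ X/∼, compute π^{-1}(V) ⊆ X and check whether π^{-1}(V) ∈ τ. V is open in τ_Q iff π^{-1}(V) ∈ τ.
  V = {}: π^{-1}(V) = ∅ ∈ τ ✓.
  V = {[92=93]}: π^{-1}(V) = {92, 93} ∉ τ ✗.
  V = {[94]}: π^{-1}(V) = {94} ∉ τ ✗.
  V = {[92=93], [94]}: π^{-1}(V) = {92, 93, 94} ∉ τ ✗.
  V = {[95]}: π^{-1}(V) = {95} ∈ τ ✓.
  V = {[92=93], [95]}: π^{-1}(V) = {92, 93, 95} ∉ τ ✗.
  V = {[94], [95]}: π^{-1}(V) = {94, 95} ∉ τ ✗.
  V = {[92=93], [94], [95]}: π^{-1}(V) = {92, 93, 94, 95} ∉ τ ✗.
  V = {[96]}: π^{-1}(V) = {96} ∉ τ ✗.
  V = {[92=93], [96]}: π^{-1}(V) = {92, 93, 96} ∉ τ ✗.
  V = {[94], [96]}: π^{-1}(V) = {94, 96} ∉ τ ✗.
  V = {[92=93], [94], [96]}: π^{-1}(V) = {92, 93, 94, 96} ∉ τ ✗.
  V = {[95], [96]}: π^{-1}(V) = {95, 96} ∉ τ ✗.
  V = {[92=93], [95], [96]}: π^{-1}(V) = {92, 93, 95, 96} ∈ τ ✓.
  V = {[94], [95], [96]}: π^{-1}(V) = {94, 95, 96} ∉ τ ✗.
  V = {[92=93], [94], [95], [96]}: π^{-1}(V) = {92, 93, 94, 95, 96} ∈ τ ✓.
Open sets in the quotient: τ_Q = {{}, {[95]}, {[92=93], [95], [96]}, {[92=93], [94], [95], [96]}} (4 elements).


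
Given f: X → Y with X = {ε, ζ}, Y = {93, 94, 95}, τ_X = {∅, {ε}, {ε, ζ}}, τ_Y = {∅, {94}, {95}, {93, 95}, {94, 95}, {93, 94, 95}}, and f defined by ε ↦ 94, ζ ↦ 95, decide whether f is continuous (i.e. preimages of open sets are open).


f is NOT continuous.

Compute f^{-1}(U) for each U ∈ τ_Y:
  U = ∅: f^{-1}(U) = ∅ ∈ τ_X ✓.
  U = {94}: f^{-1}(U) = {ε} ∈ τ_X ✓.
  U = {95}: f^{-1}(U) = {ζ} ∉ τ_X ✗.
  U = {93, 95}: f^{-1}(U) = {ζ} ∉ τ_X ✗.
  U = {94, 95}: f^{-1}(U) = {ε, ζ} ∈ τ_X ✓.
  U = {93, 94, 95}: f^{-1}(U) = {ε, ζ} ∈ τ_X ✓.
Found U = {95} with f^{-1}(U) = {ζ} not in τ_X. Therefore f is NOT continuous.


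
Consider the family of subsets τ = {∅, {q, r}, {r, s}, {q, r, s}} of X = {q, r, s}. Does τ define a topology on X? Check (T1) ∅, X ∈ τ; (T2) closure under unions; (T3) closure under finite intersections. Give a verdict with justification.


τ is NOT a topology on X.

Axiom (T1): ∅ ∈ τ? Yes; X ∈ τ? Yes.
Axiom (T2/T3): check pairwise unions and intersections of members of τ.
Counterexample for (T3): {q, r} ∩ {r, s} = {r} ∉ τ. Therefore τ is NOT a topology.


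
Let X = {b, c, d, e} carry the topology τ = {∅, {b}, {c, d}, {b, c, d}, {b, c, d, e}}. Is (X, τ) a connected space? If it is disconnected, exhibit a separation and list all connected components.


(X, τ) is connected.

Find clopen sets (U ∈ τ with X ∖ U ∈ τ):
  U = ∅, X ∖ U = {b, c, d, e} — both open, so U is clopen.
  U = {b, c, d, e}, X ∖ U = ∅ — both open, so U is clopen.
Only trivial clopens (∅ and X) exist, so (X, τ) is connected.
Compute connected components by grouping points that agree on all clopens:
  component: {b, c, d, e}


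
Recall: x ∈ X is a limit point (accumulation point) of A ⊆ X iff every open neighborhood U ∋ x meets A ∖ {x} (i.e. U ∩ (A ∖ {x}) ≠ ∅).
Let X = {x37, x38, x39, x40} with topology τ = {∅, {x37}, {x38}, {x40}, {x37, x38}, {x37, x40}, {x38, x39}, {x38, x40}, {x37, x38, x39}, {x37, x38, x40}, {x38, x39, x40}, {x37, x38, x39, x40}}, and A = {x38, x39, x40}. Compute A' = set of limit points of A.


A' = {x39}

For each x ∈ X, list the open sets U ∈ τ with x ∈ U, then check whether U ∩ (A ∖ {x}) ≠ ∅ for every such U.
  x = x37: open {x37} ∋ x has {x37} ∩ (A ∖ {x37}) = ∅, so x is NOT a limit point.
  x = x38: open {x38} ∋ x has {x38} ∩ (A ∖ {x38}) = ∅, so x is NOT a limit point.
  x = x39: opens ∋ x are {x38, x39}, {x37, x38, x39}, {x38, x39, x40}, {x37, x38, x39, x40}; each meets A ∖ {x39}, so x IS a limit point.
  x = x40: open {x40} ∋ x has {x40} ∩ (A ∖ {x40}) = ∅, so x is NOT a limit point.
Collecting: A' = {x39}.


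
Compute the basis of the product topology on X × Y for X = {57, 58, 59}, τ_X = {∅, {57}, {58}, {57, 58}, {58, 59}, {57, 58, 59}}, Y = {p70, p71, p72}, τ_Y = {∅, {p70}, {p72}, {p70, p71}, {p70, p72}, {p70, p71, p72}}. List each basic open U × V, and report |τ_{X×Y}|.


Basis B = {∅ × ∅, {57} × {p70}, {57} × {p72}, {58} × {p70}, {58} × {p72}, {57} × {p70, p71}, {57} × {p70, p72}, {57, 58} × {p70}, {57, 58} × {p72}, {58} × {p70, p71}, {58} × {p70, p72}, {58, 59} × {p70}, {58, 59} × {p72}, {57} × {p70, p71, p72}, {57, 58, 59} × {p70}, {57, 58, 59} × {p72}, {58} × {p70, p71, p72}, {57, 58} × {p70, p71}, {57, 58} × {p70, p72}, {58, 59} × {p70, p71}, {58, 59} × {p70, p72}, {57, 58} × {p70, p71, p72}, {57, 58, 59} × {p70, p71}, {57, 58, 59} × {p70, p72}, {58, 59} × {p70, p71, p72}, {57, 58, 59} × {p70, p71, p72}}; |τ_{X×Y}| = 108.

Enumerate products U × V with U ∈ τ_X, V ∈ τ_Y (deduplicated):
  ∅ × ∅ = {} (∅)
  {57} × {p70} = {(57,p70)}
  {57} × {p72} = {(57,p72)}
  {58} × {p70} = {(58,p70)}
  {58} × {p72} = {(58,p72)}
  {57} × {p70, p71} = {(57,p70), (57,p71)}
  {57} × {p70, p72} = {(57,p70), (57,p72)}
  {57, 58} × {p70} = {(57,p70), (58,p70)}
  {57, 58} × {p72} = {(57,p72), (58,p72)}
  {58} × {p70, p71} = {(58,p70), (58,p71)}
  {58} × {p70, p72} = {(58,p70), (58,p72)}
  {58, 59} × {p70} = {(58,p70), (59,p70)}
  {58, 59} × {p72} = {(58,p72), (59,p72)}
  {57} × {p70, p71, p72} = {(57,p70), (57,p71), (57,p72)}
  {57, 58, 59} × {p70} = {(57,p70), (58,p70), (59,p70)}
  {57, 58, 59} × {p72} = {(57,p72), (58,p72), (59,p72)}
  {58} × {p70, p71, p72} = {(58,p70), (58,p71), (58,p72)}
  {57, 58} × {p70, p71} = {(57,p70), (57,p71), (58,p70), (58,p71)}
  {57, 58} × {p70, p72} = {(57,p70), (57,p72), (58,p70), (58,p72)}
  {58, 59} × {p70, p71} = {(58,p70), (58,p71), (59,p70), (59,p71)}
  {58, 59} × {p70, p72} = {(58,p70), (58,p72), (59,p70), (59,p72)}
  {57, 58} × {p70, p71, p72} = {(57,p70), (57,p71), (57,p72), (58,p70), (58,p71), (58,p72)}
  {57, 58, 59} × {p70, p71} = {(57,p70), (57,p71), (58,p70), (58,p71), (59,p70), (59,p71)}
  {57, 58, 59} × {p70, p72} = {(57,p70), (57,p72), (58,p70), (58,p72), (59,p70), (59,p72)}
  {58, 59} × {p70, p71, p72} = {(58,p70), (58,p71), (58,p72), (59,p70), (59,p71), (59,p72)}
  {57, 58, 59} × {p70, p71, p72} = {(57,p70), (57,p71), (57,p72), (58,p70), (58,p71), (58,p72), (59,p70), (59,p71), (59,p72)}
These 26 distinct sets form the basis B.
Close under arbitrary unions to get τ_{X×Y}; counting gives |τ_{X×Y}| = 108.


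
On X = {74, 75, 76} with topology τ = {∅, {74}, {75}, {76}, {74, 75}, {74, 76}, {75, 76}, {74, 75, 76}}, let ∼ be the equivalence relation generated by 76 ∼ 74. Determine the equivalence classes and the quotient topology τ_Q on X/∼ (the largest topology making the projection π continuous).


X/∼ = {[74=76], [75]}; |τ_Q| = 4.

Equivalence classes: [74=76], [75].
Quotient map π: X → X/∼ sends 74 ↦ [74=76], 75 ↦ [75], 76 ↦ [74=76].
For each subset V ⊆ X/∼, compute π^{-1}(V) ⊆ X and check whether π^{-1}(V) ∈ τ. V is open in τ_Q iff π^{-1}(V) ∈ τ.
  V = {}: π^{-1}(V) = ∅ ∈ τ ✓.
  V = {[74=76]}: π^{-1}(V) = {74, 76} ∈ τ ✓.
  V = {[75]}: π^{-1}(V) = {75} ∈ τ ✓.
  V = {[74=76], [75]}: π^{-1}(V) = {74, 75, 76} ∈ τ ✓.
Open sets in the quotient: τ_Q = {{}, {[74=76]}, {[75]}, {[74=76], [75]}} (4 elements).


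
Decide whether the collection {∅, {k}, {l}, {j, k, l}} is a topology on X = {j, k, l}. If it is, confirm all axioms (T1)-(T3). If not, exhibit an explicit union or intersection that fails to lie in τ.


τ is NOT a topology on X.

Axiom (T1): ∅ ∈ τ? Yes; X ∈ τ? Yes.
Axiom (T2/T3): check pairwise unions and intersections of members of τ.
Counterexample for (T2): {k} ∪ {l} = {k, l} ∉ τ. Therefore τ is NOT a topology.


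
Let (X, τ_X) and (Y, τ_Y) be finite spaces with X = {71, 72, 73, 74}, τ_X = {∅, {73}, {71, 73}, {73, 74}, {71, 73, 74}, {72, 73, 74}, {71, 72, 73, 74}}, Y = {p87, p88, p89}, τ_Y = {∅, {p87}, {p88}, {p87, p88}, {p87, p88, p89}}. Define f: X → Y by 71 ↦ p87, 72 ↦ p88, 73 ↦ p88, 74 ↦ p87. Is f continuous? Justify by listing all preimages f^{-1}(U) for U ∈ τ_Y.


f is NOT continuous.

Compute f^{-1}(U) for each U ∈ τ_Y:
  U = ∅: f^{-1}(U) = ∅ ∈ τ_X ✓.
  U = {p87}: f^{-1}(U) = {71, 74} ∉ τ_X ✗.
  U = {p88}: f^{-1}(U) = {72, 73} ∉ τ_X ✗.
  U = {p87, p88}: f^{-1}(U) = {71, 72, 73, 74} ∈ τ_X ✓.
  U = {p87, p88, p89}: f^{-1}(U) = {71, 72, 73, 74} ∈ τ_X ✓.
Found U = {p87} with f^{-1}(U) = {71, 74} not in τ_X. Therefore f is NOT continuous.


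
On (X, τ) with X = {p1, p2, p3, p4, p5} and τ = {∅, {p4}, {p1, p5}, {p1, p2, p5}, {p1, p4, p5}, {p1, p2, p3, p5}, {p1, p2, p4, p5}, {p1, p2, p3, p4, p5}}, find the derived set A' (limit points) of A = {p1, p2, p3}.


A' = {p2, p3, p5}

For each x ∈ X, list the open sets U ∈ τ with x ∈ U, then check whether U ∩ (A ∖ {x}) ≠ ∅ for every such U.
  x = p1: open {p1, p5} ∋ x has {p1, p5} ∩ (A ∖ {p1}) = ∅, so x is NOT a limit point.
  x = p2: opens ∋ x are {p1, p2, p5}, {p1, p2, p3, p5}, {p1, p2, p4, p5}, {p1, p2, p3, p4, p5}; each meets A ∖ {p2}, so x IS a limit point.
  x = p3: opens ∋ x are {p1, p2, p3, p5}, {p1, p2, p3, p4, p5}; each meets A ∖ {p3}, so x IS a limit point.
  x = p4: open {p4} ∋ x has {p4} ∩ (A ∖ {p4}) = ∅, so x is NOT a limit point.
  x = p5: opens ∋ x are {p1, p5}, {p1, p2, p5}, {p1, p4, p5}, {p1, p2, p3, p5}, {p1, p2, p4, p5}, {p1, p2, p3, p4, p5}; each meets A ∖ {p5}, so x IS a limit point.
Collecting: A' = {p2, p3, p5}.


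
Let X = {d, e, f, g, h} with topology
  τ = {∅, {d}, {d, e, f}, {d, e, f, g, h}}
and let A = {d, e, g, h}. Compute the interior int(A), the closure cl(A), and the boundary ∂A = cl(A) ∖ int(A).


int(A) = {d}, cl(A) = {d, e, f, g, h}, ∂A = {e, f, g, h}.

Closed sets in (X, τ) are complements of opens:
  closed(X, τ) = {∅, {g, h}, {e, f, g, h}, {d, e, f, g, h}}.
int(A) = ⋃ {U ∈ τ : U ⊆ A}. Opens contained in A: ∅, {d}.
Taking the union of these: int(A) = {d}.
cl(A) = ⋂ {C closed : A ⊆ C}. Closed sets containing A: {d, e, f, g, h}.
Intersecting these: cl(A) = {d, e, f, g, h}.
∂A = cl(A) ∖ int(A) = {d, e, f, g, h} ∖ {d} = {e, f, g, h}.


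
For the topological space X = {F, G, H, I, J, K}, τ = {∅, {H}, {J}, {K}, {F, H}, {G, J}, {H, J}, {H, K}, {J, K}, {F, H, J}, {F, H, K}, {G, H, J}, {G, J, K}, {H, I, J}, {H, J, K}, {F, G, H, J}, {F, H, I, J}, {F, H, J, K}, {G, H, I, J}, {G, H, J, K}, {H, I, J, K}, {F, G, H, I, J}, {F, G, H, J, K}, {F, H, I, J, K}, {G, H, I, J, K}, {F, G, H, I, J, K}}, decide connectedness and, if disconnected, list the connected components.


(X, τ) is disconnected; components = [{K}, {F, G, H, I, J}].

Find clopen sets (U ∈ τ with X ∖ U ∈ τ):
  U = ∅, X ∖ U = {F, G, H, I, J, K} — both open, so U is clopen.
  U = {K}, X ∖ U = {F, G, H, I, J} — both open, so U is clopen.
  U = {F, G, H, I, J}, X ∖ U = {K} — both open, so U is clopen.
  U = {F, G, H, I, J, K}, X ∖ U = ∅ — both open, so U is clopen.
Nontrivial clopen(s) exist: e.g. {K}. So (X, τ) is disconnected.
Compute connected components by grouping points that agree on all clopens:
  component: {K}
  component: {F, G, H, I, J}


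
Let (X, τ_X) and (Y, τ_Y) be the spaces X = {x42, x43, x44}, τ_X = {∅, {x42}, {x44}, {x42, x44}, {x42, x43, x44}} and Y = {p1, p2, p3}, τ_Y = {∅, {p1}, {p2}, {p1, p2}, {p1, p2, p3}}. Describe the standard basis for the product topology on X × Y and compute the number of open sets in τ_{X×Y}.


Basis B = {∅ × ∅, {x42} × {p1}, {x42} × {p2}, {x44} × {p1}, {x44} × {p2}, {x42} × {p1, p2}, {x42, x44} × {p1}, {x42, x44} × {p2}, {x44} × {p1, p2}, {x42} × {p1, p2, p3}, {x42, x43, x44} × {p1}, {x42, x43, x44} × {p2}, {x44} × {p1, p2, p3}, {x42, x44} × {p1, p2}, {x42, x44} × {p1, p2, p3}, {x42, x43, x44} × {p1, p2}, {x42, x43, x44} × {p1, p2, p3}}; |τ_{X×Y}| = 48.

Enumerate products U × V with U ∈ τ_X, V ∈ τ_Y (deduplicated):
  ∅ × ∅ = {} (∅)
  {x42} × {p1} = {(x42,p1)}
  {x42} × {p2} = {(x42,p2)}
  {x44} × {p1} = {(x44,p1)}
  {x44} × {p2} = {(x44,p2)}
  {x42} × {p1, p2} = {(x42,p1), (x42,p2)}
  {x42, x44} × {p1} = {(x42,p1), (x44,p1)}
  {x42, x44} × {p2} = {(x42,p2), (x44,p2)}
  {x44} × {p1, p2} = {(x44,p1), (x44,p2)}
  {x42} × {p1, p2, p3} = {(x42,p1), (x42,p2), (x42,p3)}
  {x42, x43, x44} × {p1} = {(x42,p1), (x43,p1), (x44,p1)}
  {x42, x43, x44} × {p2} = {(x42,p2), (x43,p2), (x44,p2)}
  {x44} × {p1, p2, p3} = {(x44,p1), (x44,p2), (x44,p3)}
  {x42, x44} × {p1, p2} = {(x42,p1), (x42,p2), (x44,p1), (x44,p2)}
  {x42, x44} × {p1, p2, p3} = {(x42,p1), (x42,p2), (x42,p3), (x44,p1), (x44,p2), (x44,p3)}
  {x42, x43, x44} × {p1, p2} = {(x42,p1), (x42,p2), (x43,p1), (x43,p2), (x44,p1), (x44,p2)}
  {x42, x43, x44} × {p1, p2, p3} = {(x42,p1), (x42,p2), (x42,p3), (x43,p1), (x43,p2), (x43,p3), (x44,p1), (x44,p2), (x44,p3)}
These 17 distinct sets form the basis B.
Close under arbitrary unions to get τ_{X×Y}; counting gives |τ_{X×Y}| = 48.


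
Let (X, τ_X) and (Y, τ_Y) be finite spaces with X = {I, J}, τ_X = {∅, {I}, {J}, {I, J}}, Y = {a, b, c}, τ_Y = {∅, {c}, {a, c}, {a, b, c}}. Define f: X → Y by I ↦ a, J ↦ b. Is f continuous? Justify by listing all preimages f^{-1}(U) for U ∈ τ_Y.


f IS continuous.

Compute f^{-1}(U) for each U ∈ τ_Y:
  U = ∅: f^{-1}(U) = ∅ ∈ τ_X ✓.
  U = {c}: f^{-1}(U) = ∅ ∈ τ_X ✓.
  U = {a, c}: f^{-1}(U) = {I} ∈ τ_X ✓.
  U = {a, b, c}: f^{-1}(U) = {I, J} ∈ τ_X ✓.
Every preimage lies in τ_X, so f IS continuous.


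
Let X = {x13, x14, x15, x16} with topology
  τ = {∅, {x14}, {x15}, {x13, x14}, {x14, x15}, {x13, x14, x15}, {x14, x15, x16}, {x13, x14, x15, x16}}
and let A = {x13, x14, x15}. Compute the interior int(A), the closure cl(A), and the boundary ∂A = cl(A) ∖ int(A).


int(A) = {x13, x14, x15}, cl(A) = {x13, x14, x15, x16}, ∂A = {x16}.

Closed sets in (X, τ) are complements of opens:
  closed(X, τ) = {∅, {x13}, {x16}, {x13, x16}, {x15, x16}, {x13, x14, x16}, {x13, x15, x16}, {x13, x14, x15, x16}}.
int(A) = ⋃ {U ∈ τ : U ⊆ A}. Opens contained in A: ∅, {x14}, {x15}, {x13, x14}, {x14, x15}, {x13, x14, x15}.
Taking the union of these: int(A) = {x13, x14, x15}.
cl(A) = ⋂ {C closed : A ⊆ C}. Closed sets containing A: {x13, x14, x15, x16}.
Intersecting these: cl(A) = {x13, x14, x15, x16}.
∂A = cl(A) ∖ int(A) = {x13, x14, x15, x16} ∖ {x13, x14, x15} = {x16}.


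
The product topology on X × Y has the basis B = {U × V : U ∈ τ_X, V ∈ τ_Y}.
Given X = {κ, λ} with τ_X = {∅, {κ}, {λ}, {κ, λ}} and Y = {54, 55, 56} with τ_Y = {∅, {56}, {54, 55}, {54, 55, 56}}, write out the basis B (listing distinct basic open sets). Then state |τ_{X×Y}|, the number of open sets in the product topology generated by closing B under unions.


Basis B = {∅ × ∅, {κ} × {56}, {λ} × {56}, {κ} × {54, 55}, {κ, λ} × {56}, {λ} × {54, 55}, {κ} × {54, 55, 56}, {λ} × {54, 55, 56}, {κ, λ} × {54, 55}, {κ, λ} × {54, 55, 56}}; |τ_{X×Y}| = 16.

Enumerate products U × V with U ∈ τ_X, V ∈ τ_Y (deduplicated):
  ∅ × ∅ = {} (∅)
  {κ} × {56} = {(κ,56)}
  {λ} × {56} = {(λ,56)}
  {κ} × {54, 55} = {(κ,54), (κ,55)}
  {κ, λ} × {56} = {(κ,56), (λ,56)}
  {λ} × {54, 55} = {(λ,54), (λ,55)}
  {κ} × {54, 55, 56} = {(κ,54), (κ,55), (κ,56)}
  {λ} × {54, 55, 56} = {(λ,54), (λ,55), (λ,56)}
  {κ, λ} × {54, 55} = {(κ,54), (κ,55), (λ,54), (λ,55)}
  {κ, λ} × {54, 55, 56} = {(κ,54), (κ,55), (κ,56), (λ,54), (λ,55), (λ,56)}
These 10 distinct sets form the basis B.
Close under arbitrary unions to get τ_{X×Y}; counting gives |τ_{X×Y}| = 16.


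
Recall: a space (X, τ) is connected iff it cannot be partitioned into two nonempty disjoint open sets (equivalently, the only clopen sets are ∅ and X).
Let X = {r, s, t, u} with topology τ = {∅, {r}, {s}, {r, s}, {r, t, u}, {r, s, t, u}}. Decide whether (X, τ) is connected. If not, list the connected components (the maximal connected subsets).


(X, τ) is disconnected; components = [{s}, {r, t, u}].

Find clopen sets (U ∈ τ with X ∖ U ∈ τ):
  U = ∅, X ∖ U = {r, s, t, u} — both open, so U is clopen.
  U = {s}, X ∖ U = {r, t, u} — both open, so U is clopen.
  U = {r, t, u}, X ∖ U = {s} — both open, so U is clopen.
  U = {r, s, t, u}, X ∖ U = ∅ — both open, so U is clopen.
Nontrivial clopen(s) exist: e.g. {s}. So (X, τ) is disconnected.
Compute connected components by grouping points that agree on all clopens:
  component: {s}
  component: {r, t, u}


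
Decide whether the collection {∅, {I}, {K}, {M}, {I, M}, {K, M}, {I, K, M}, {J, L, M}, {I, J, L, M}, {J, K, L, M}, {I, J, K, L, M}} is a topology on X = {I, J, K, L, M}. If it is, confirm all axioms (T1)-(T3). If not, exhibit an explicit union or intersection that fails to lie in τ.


τ is NOT a topology on X.

Axiom (T1): ∅ ∈ τ? Yes; X ∈ τ? Yes.
Axiom (T2/T3): check pairwise unions and intersections of members of τ.
Counterexample for (T2): {I} ∪ {K} = {I, K} ∉ τ. Therefore τ is NOT a topology.


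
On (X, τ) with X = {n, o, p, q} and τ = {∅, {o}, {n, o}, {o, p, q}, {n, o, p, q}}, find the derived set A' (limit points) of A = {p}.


A' = {q}

For each x ∈ X, list the open sets U ∈ τ with x ∈ U, then check whether U ∩ (A ∖ {x}) ≠ ∅ for every such U.
  x = n: open {n, o} ∋ x has {n, o} ∩ (A ∖ {n}) = ∅, so x is NOT a limit point.
  x = o: open {o} ∋ x has {o} ∩ (A ∖ {o}) = ∅, so x is NOT a limit point.
  x = p: open {o, p, q} ∋ x has {o, p, q} ∩ (A ∖ {p}) = ∅, so x is NOT a limit point.
  x = q: opens ∋ x are {o, p, q}, {n, o, p, q}; each meets A ∖ {q}, so x IS a limit point.
Collecting: A' = {q}.


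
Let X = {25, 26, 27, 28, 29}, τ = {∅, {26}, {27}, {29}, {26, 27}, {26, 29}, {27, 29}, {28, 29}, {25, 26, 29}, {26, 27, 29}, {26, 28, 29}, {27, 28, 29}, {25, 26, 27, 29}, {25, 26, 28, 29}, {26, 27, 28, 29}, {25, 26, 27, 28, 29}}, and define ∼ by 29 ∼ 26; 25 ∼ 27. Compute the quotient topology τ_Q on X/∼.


X/∼ = {[25=27], [26=29], [28]}; |τ_Q| = 5.

Equivalence classes: [25=27], [26=29], [28].
Quotient map π: X → X/∼ sends 25 ↦ [25=27], 26 ↦ [26=29], 27 ↦ [25=27], 28 ↦ [28], 29 ↦ [26=29].
For each subset V ⊆ X/∼, compute π^{-1}(V) ⊆ X and check whether π^{-1}(V) ∈ τ. V is open in τ_Q iff π^{-1}(V) ∈ τ.
  V = {}: π^{-1}(V) = ∅ ∈ τ ✓.
  V = {[25=27]}: π^{-1}(V) = {25, 27} ∉ τ ✗.
  V = {[26=29]}: π^{-1}(V) = {26, 29} ∈ τ ✓.
  V = {[25=27], [26=29]}: π^{-1}(V) = {25, 26, 27, 29} ∈ τ ✓.
  V = {[28]}: π^{-1}(V) = {28} ∉ τ ✗.
  V = {[25=27], [28]}: π^{-1}(V) = {25, 27, 28} ∉ τ ✗.
  V = {[26=29], [28]}: π^{-1}(V) = {26, 28, 29} ∈ τ ✓.
  V = {[25=27], [26=29], [28]}: π^{-1}(V) = {25, 26, 27, 28, 29} ∈ τ ✓.
Open sets in the quotient: τ_Q = {{}, {[26=29]}, {[25=27], [26=29]}, {[26=29], [28]}, {[25=27], [26=29], [28]}} (5 elements).
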